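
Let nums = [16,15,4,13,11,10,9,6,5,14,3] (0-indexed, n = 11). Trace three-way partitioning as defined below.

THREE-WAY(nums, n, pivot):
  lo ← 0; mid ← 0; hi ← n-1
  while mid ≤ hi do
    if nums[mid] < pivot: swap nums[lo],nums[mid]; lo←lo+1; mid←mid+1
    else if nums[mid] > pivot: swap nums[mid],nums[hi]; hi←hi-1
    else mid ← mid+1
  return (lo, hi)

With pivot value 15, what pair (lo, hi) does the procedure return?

pivot = 15; lo=0, mid=0, hi=10
nums[mid]=16>15: swap nums[0],nums[10]; hi=9 → [3,15,4,13,11,10,9,6,5,14,16]
nums[mid]=3<15: swap nums[0],nums[0]; lo=1,mid=1 → [3,15,4,13,11,10,9,6,5,14,16]
nums[mid]=15=15: mid=2
nums[mid]=4<15: swap nums[1],nums[2]; lo=2,mid=3 → [3,4,15,13,11,10,9,6,5,14,16]
nums[mid]=13<15: swap nums[2],nums[3]; lo=3,mid=4 → [3,4,13,15,11,10,9,6,5,14,16]
nums[mid]=11<15: swap nums[3],nums[4]; lo=4,mid=5 → [3,4,13,11,15,10,9,6,5,14,16]
nums[mid]=10<15: swap nums[4],nums[5]; lo=5,mid=6 → [3,4,13,11,10,15,9,6,5,14,16]
nums[mid]=9<15: swap nums[5],nums[6]; lo=6,mid=7 → [3,4,13,11,10,9,15,6,5,14,16]
nums[mid]=6<15: swap nums[6],nums[7]; lo=7,mid=8 → [3,4,13,11,10,9,6,15,5,14,16]
nums[mid]=5<15: swap nums[7],nums[8]; lo=8,mid=9 → [3,4,13,11,10,9,6,5,15,14,16]
nums[mid]=14<15: swap nums[8],nums[9]; lo=9,mid=10 → [3,4,13,11,10,9,6,5,14,15,16]
end: lo=9, hi=9; nums = [3,4,13,11,10,9,6,5,14,15,16]

(9, 9)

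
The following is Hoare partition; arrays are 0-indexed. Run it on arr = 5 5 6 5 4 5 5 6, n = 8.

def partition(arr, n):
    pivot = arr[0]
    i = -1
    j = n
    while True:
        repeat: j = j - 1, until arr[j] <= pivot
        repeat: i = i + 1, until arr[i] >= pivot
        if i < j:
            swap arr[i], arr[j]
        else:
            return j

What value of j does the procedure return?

pivot = arr[0] = 5; i = -1, j = 8
j→6 (arr[6]=5≤5), i→0 (arr[0]=5≥5); i<j, swap → 5 5 6 5 4 5 5 6
j→5 (arr[5]=5≤5), i→1 (arr[1]=5≥5); i<j, swap → 5 5 6 5 4 5 5 6
j→4 (arr[4]=4≤5), i→2 (arr[2]=6≥5); i<j, swap → 5 5 4 5 6 5 5 6
j→3, i→3; i≥j, return j=3. arr = 5 5 4 5 6 5 5 6

3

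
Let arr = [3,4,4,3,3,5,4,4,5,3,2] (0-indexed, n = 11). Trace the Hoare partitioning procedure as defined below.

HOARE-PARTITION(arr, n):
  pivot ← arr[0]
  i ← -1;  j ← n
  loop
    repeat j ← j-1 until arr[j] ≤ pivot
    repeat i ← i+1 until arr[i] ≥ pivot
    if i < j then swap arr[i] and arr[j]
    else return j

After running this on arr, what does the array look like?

[2,3,3,3,4,5,4,4,5,4,3]

pivot = arr[0] = 3; i = -1, j = 11
j→10 (arr[10]=2≤3), i→0 (arr[0]=3≥3); i<j, swap → [2,4,4,3,3,5,4,4,5,3,3]
j→9 (arr[9]=3≤3), i→1 (arr[1]=4≥3); i<j, swap → [2,3,4,3,3,5,4,4,5,4,3]
j→4 (arr[4]=3≤3), i→2 (arr[2]=4≥3); i<j, swap → [2,3,3,3,4,5,4,4,5,4,3]
j→3, i→3; i≥j, return j=3. arr = [2,3,3,3,4,5,4,4,5,4,3]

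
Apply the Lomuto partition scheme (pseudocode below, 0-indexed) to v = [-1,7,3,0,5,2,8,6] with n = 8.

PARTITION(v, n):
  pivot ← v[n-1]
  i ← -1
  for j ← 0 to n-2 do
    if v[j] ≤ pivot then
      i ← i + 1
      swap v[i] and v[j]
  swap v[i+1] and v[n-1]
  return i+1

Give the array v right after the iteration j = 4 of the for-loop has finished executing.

[-1,3,0,5,7,2,8,6]

pivot=6, i=-1
j=0: -1≤6, i=0, swap(0,0) ⇒ [-1,7,3,0,5,2,8,6]
j=1: 7>6, skip
j=2: 3≤6, i=1, swap(1,2) ⇒ [-1,3,7,0,5,2,8,6]
j=3: 0≤6, i=2, swap(2,3) ⇒ [-1,3,0,7,5,2,8,6]
j=4: 5≤6, i=3, swap(3,4) ⇒ [-1,3,0,5,7,2,8,6]
(after j=4) v = [-1,3,0,5,7,2,8,6]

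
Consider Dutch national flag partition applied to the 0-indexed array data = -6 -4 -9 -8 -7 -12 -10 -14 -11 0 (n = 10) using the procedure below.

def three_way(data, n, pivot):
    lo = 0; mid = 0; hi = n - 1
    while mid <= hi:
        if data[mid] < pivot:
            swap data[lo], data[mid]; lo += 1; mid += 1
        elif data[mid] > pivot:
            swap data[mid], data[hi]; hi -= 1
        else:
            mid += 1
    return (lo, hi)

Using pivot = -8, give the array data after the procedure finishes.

pivot = -8; lo=0, mid=0, hi=9
data[mid]=-6>-8: swap data[0],data[9]; hi=8 → 0 -4 -9 -8 -7 -12 -10 -14 -11 -6
data[mid]=0>-8: swap data[0],data[8]; hi=7 → -11 -4 -9 -8 -7 -12 -10 -14 0 -6
data[mid]=-11<-8: swap data[0],data[0]; lo=1,mid=1 → -11 -4 -9 -8 -7 -12 -10 -14 0 -6
data[mid]=-4>-8: swap data[1],data[7]; hi=6 → -11 -14 -9 -8 -7 -12 -10 -4 0 -6
data[mid]=-14<-8: swap data[1],data[1]; lo=2,mid=2 → -11 -14 -9 -8 -7 -12 -10 -4 0 -6
data[mid]=-9<-8: swap data[2],data[2]; lo=3,mid=3 → -11 -14 -9 -8 -7 -12 -10 -4 0 -6
data[mid]=-8=-8: mid=4
data[mid]=-7>-8: swap data[4],data[6]; hi=5 → -11 -14 -9 -8 -10 -12 -7 -4 0 -6
data[mid]=-10<-8: swap data[3],data[4]; lo=4,mid=5 → -11 -14 -9 -10 -8 -12 -7 -4 0 -6
data[mid]=-12<-8: swap data[4],data[5]; lo=5,mid=6 → -11 -14 -9 -10 -12 -8 -7 -4 0 -6
end: lo=5, hi=5; data = -11 -14 -9 -10 -12 -8 -7 -4 0 -6

-11 -14 -9 -10 -12 -8 -7 -4 0 -6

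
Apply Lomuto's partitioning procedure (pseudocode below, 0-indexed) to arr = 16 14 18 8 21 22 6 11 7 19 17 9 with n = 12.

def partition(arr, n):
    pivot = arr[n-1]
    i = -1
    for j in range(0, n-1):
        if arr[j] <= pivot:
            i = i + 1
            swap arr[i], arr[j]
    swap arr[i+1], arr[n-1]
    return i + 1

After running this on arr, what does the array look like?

pivot=9, i=-1
j=0: 16>9, skip
j=1: 14>9, skip
j=2: 18>9, skip
j=3: 8≤9, i=0, swap(0,3) ⇒ 8 14 18 16 21 22 6 11 7 19 17 9
j=4: 21>9, skip
j=5: 22>9, skip
j=6: 6≤9, i=1, swap(1,6) ⇒ 8 6 18 16 21 22 14 11 7 19 17 9
j=7: 11>9, skip
j=8: 7≤9, i=2, swap(2,8) ⇒ 8 6 7 16 21 22 14 11 18 19 17 9
j=9: 19>9, skip
j=10: 17>9, skip
swap(3,11) ⇒ 8 6 7 9 21 22 14 11 18 19 17 16; return 3

8 6 7 9 21 22 14 11 18 19 17 16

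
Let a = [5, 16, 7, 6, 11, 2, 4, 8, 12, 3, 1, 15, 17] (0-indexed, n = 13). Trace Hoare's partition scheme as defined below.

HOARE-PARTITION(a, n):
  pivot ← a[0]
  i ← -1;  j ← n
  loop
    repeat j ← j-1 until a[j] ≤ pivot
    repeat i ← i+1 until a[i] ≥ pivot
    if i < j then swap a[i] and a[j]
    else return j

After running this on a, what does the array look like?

pivot = a[0] = 5; i = -1, j = 13
j→10 (a[10]=1≤5), i→0 (a[0]=5≥5); i<j, swap → [1, 16, 7, 6, 11, 2, 4, 8, 12, 3, 5, 15, 17]
j→9 (a[9]=3≤5), i→1 (a[1]=16≥5); i<j, swap → [1, 3, 7, 6, 11, 2, 4, 8, 12, 16, 5, 15, 17]
j→6 (a[6]=4≤5), i→2 (a[2]=7≥5); i<j, swap → [1, 3, 4, 6, 11, 2, 7, 8, 12, 16, 5, 15, 17]
j→5 (a[5]=2≤5), i→3 (a[3]=6≥5); i<j, swap → [1, 3, 4, 2, 11, 6, 7, 8, 12, 16, 5, 15, 17]
j→3, i→4; i≥j, return j=3. a = [1, 3, 4, 2, 11, 6, 7, 8, 12, 16, 5, 15, 17]

[1, 3, 4, 2, 11, 6, 7, 8, 12, 16, 5, 15, 17]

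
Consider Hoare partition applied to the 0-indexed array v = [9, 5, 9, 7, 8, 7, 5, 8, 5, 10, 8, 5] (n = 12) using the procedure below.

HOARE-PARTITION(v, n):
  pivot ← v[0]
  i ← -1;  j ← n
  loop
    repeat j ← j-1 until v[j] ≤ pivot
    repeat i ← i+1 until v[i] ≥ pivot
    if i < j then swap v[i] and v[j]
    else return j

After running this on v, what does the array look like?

[5, 5, 8, 7, 8, 7, 5, 8, 5, 10, 9, 9]

pivot = v[0] = 9; i = -1, j = 12
j→11 (v[11]=5≤9), i→0 (v[0]=9≥9); i<j, swap → [5, 5, 9, 7, 8, 7, 5, 8, 5, 10, 8, 9]
j→10 (v[10]=8≤9), i→2 (v[2]=9≥9); i<j, swap → [5, 5, 8, 7, 8, 7, 5, 8, 5, 10, 9, 9]
j→8, i→9; i≥j, return j=8. v = [5, 5, 8, 7, 8, 7, 5, 8, 5, 10, 9, 9]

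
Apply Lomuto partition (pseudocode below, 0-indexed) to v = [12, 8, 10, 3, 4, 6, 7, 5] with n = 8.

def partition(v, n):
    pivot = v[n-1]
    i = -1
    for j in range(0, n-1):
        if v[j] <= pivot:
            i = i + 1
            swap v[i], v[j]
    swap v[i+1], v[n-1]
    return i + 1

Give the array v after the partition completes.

pivot=5, i=-1
j=0: 12>5, skip
j=1: 8>5, skip
j=2: 10>5, skip
j=3: 3≤5, i=0, swap(0,3) ⇒ [3, 8, 10, 12, 4, 6, 7, 5]
j=4: 4≤5, i=1, swap(1,4) ⇒ [3, 4, 10, 12, 8, 6, 7, 5]
j=5: 6>5, skip
j=6: 7>5, skip
swap(2,7) ⇒ [3, 4, 5, 12, 8, 6, 7, 10]; return 2

[3, 4, 5, 12, 8, 6, 7, 10]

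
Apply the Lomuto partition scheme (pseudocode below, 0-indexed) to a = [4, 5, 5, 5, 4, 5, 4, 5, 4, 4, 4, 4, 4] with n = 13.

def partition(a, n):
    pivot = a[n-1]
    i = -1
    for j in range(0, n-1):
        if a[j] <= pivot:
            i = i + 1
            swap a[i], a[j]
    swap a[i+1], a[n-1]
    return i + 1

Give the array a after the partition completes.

[4, 4, 4, 4, 4, 4, 4, 4, 5, 5, 5, 5, 5]

pivot=4, i=-1
j=0: 4≤4, i=0, swap(0,0) ⇒ [4, 5, 5, 5, 4, 5, 4, 5, 4, 4, 4, 4, 4]
j=1: 5>4, skip
j=2: 5>4, skip
j=3: 5>4, skip
j=4: 4≤4, i=1, swap(1,4) ⇒ [4, 4, 5, 5, 5, 5, 4, 5, 4, 4, 4, 4, 4]
j=5: 5>4, skip
j=6: 4≤4, i=2, swap(2,6) ⇒ [4, 4, 4, 5, 5, 5, 5, 5, 4, 4, 4, 4, 4]
j=7: 5>4, skip
j=8: 4≤4, i=3, swap(3,8) ⇒ [4, 4, 4, 4, 5, 5, 5, 5, 5, 4, 4, 4, 4]
j=9: 4≤4, i=4, swap(4,9) ⇒ [4, 4, 4, 4, 4, 5, 5, 5, 5, 5, 4, 4, 4]
j=10: 4≤4, i=5, swap(5,10) ⇒ [4, 4, 4, 4, 4, 4, 5, 5, 5, 5, 5, 4, 4]
j=11: 4≤4, i=6, swap(6,11) ⇒ [4, 4, 4, 4, 4, 4, 4, 5, 5, 5, 5, 5, 4]
swap(7,12) ⇒ [4, 4, 4, 4, 4, 4, 4, 4, 5, 5, 5, 5, 5]; return 7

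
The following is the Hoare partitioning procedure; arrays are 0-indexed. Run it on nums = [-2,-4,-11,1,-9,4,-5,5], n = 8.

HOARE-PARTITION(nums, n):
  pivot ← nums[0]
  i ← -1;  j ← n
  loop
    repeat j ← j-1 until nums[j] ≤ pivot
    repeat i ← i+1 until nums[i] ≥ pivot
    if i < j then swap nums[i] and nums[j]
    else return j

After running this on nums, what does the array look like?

pivot = nums[0] = -2; i = -1, j = 8
j→6 (nums[6]=-5≤-2), i→0 (nums[0]=-2≥-2); i<j, swap → [-5,-4,-11,1,-9,4,-2,5]
j→4 (nums[4]=-9≤-2), i→3 (nums[3]=1≥-2); i<j, swap → [-5,-4,-11,-9,1,4,-2,5]
j→3, i→4; i≥j, return j=3. nums = [-5,-4,-11,-9,1,4,-2,5]

[-5,-4,-11,-9,1,4,-2,5]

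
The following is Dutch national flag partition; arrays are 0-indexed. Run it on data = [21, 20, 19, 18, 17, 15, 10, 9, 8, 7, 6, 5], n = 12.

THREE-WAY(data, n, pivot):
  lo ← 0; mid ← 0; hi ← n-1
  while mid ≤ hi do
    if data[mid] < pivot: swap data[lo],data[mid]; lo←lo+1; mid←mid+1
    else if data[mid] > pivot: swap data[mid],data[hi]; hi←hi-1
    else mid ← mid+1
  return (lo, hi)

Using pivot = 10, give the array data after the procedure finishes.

lo=0 mid=0 hi=11
21>10: swap(0,11), hi=10 ⇒ [5, 20, 19, 18, 17, 15, 10, 9, 8, 7, 6, 21]
5<10: swap(0,0), lo=1 mid=1 ⇒ [5, 20, 19, 18, 17, 15, 10, 9, 8, 7, 6, 21]
20>10: swap(1,10), hi=9 ⇒ [5, 6, 19, 18, 17, 15, 10, 9, 8, 7, 20, 21]
6<10: swap(1,1), lo=2 mid=2 ⇒ [5, 6, 19, 18, 17, 15, 10, 9, 8, 7, 20, 21]
19>10: swap(2,9), hi=8 ⇒ [5, 6, 7, 18, 17, 15, 10, 9, 8, 19, 20, 21]
7<10: swap(2,2), lo=3 mid=3 ⇒ [5, 6, 7, 18, 17, 15, 10, 9, 8, 19, 20, 21]
18>10: swap(3,8), hi=7 ⇒ [5, 6, 7, 8, 17, 15, 10, 9, 18, 19, 20, 21]
8<10: swap(3,3), lo=4 mid=4 ⇒ [5, 6, 7, 8, 17, 15, 10, 9, 18, 19, 20, 21]
17>10: swap(4,7), hi=6 ⇒ [5, 6, 7, 8, 9, 15, 10, 17, 18, 19, 20, 21]
9<10: swap(4,4), lo=5 mid=5 ⇒ [5, 6, 7, 8, 9, 15, 10, 17, 18, 19, 20, 21]
15>10: swap(5,6), hi=5 ⇒ [5, 6, 7, 8, 9, 10, 15, 17, 18, 19, 20, 21]
10=10: mid=6
done. lo=5 hi=5; data=[5, 6, 7, 8, 9, 10, 15, 17, 18, 19, 20, 21]

[5, 6, 7, 8, 9, 10, 15, 17, 18, 19, 20, 21]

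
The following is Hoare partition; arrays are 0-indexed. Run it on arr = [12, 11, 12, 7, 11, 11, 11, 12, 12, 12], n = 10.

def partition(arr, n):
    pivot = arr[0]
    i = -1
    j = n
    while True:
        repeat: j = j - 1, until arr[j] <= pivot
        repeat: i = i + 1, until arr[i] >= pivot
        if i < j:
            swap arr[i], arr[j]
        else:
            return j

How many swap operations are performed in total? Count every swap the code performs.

2

pivot = arr[0] = 12; i = -1, j = 10
j→9 (arr[9]=12≤12), i→0 (arr[0]=12≥12); i<j, swap → [12, 11, 12, 7, 11, 11, 11, 12, 12, 12]
j→8 (arr[8]=12≤12), i→2 (arr[2]=12≥12); i<j, swap → [12, 11, 12, 7, 11, 11, 11, 12, 12, 12]
j→7, i→7; i≥j, return j=7. arr = [12, 11, 12, 7, 11, 11, 11, 12, 12, 12]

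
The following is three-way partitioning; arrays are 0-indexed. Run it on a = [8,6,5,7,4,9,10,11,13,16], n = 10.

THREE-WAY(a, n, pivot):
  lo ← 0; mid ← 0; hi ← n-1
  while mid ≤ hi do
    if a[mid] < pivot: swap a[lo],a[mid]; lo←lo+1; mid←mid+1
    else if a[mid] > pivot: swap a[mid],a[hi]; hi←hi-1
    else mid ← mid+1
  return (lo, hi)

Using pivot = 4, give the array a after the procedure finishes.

[4,5,7,6,9,10,11,13,16,8]

pivot = 4; lo=0, mid=0, hi=9
a[mid]=8>4: swap a[0],a[9]; hi=8 → [16,6,5,7,4,9,10,11,13,8]
a[mid]=16>4: swap a[0],a[8]; hi=7 → [13,6,5,7,4,9,10,11,16,8]
a[mid]=13>4: swap a[0],a[7]; hi=6 → [11,6,5,7,4,9,10,13,16,8]
a[mid]=11>4: swap a[0],a[6]; hi=5 → [10,6,5,7,4,9,11,13,16,8]
a[mid]=10>4: swap a[0],a[5]; hi=4 → [9,6,5,7,4,10,11,13,16,8]
a[mid]=9>4: swap a[0],a[4]; hi=3 → [4,6,5,7,9,10,11,13,16,8]
a[mid]=4=4: mid=1
a[mid]=6>4: swap a[1],a[3]; hi=2 → [4,7,5,6,9,10,11,13,16,8]
a[mid]=7>4: swap a[1],a[2]; hi=1 → [4,5,7,6,9,10,11,13,16,8]
a[mid]=5>4: swap a[1],a[1]; hi=0 → [4,5,7,6,9,10,11,13,16,8]
end: lo=0, hi=0; a = [4,5,7,6,9,10,11,13,16,8]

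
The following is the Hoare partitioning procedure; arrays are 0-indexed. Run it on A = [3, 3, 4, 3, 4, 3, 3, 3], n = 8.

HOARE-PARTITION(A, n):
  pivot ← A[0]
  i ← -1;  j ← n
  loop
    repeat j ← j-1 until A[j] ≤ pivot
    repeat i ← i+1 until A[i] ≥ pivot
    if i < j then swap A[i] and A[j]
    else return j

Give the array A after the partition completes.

[3, 3, 3, 3, 4, 4, 3, 3]

pivot=3
j stops at 7 (3), i stops at 0 (3); swap ⇒ [3, 3, 4, 3, 4, 3, 3, 3]
j stops at 6 (3), i stops at 1 (3); swap ⇒ [3, 3, 4, 3, 4, 3, 3, 3]
j stops at 5 (3), i stops at 2 (4); swap ⇒ [3, 3, 3, 3, 4, 4, 3, 3]
j stops at 3, i stops at 3; i≥j ⇒ return 3. A=[3, 3, 3, 3, 4, 4, 3, 3]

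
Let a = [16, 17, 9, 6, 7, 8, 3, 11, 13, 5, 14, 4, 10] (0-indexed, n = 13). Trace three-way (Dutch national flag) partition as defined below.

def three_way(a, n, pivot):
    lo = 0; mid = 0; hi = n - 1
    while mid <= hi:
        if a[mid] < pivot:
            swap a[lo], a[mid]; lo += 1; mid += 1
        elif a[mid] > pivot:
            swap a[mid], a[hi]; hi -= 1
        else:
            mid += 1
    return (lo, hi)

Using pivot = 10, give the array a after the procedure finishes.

[4, 9, 6, 7, 8, 3, 5, 10, 13, 14, 11, 17, 16]

lo=0 mid=0 hi=12
16>10: swap(0,12), hi=11 ⇒ [10, 17, 9, 6, 7, 8, 3, 11, 13, 5, 14, 4, 16]
10=10: mid=1
17>10: swap(1,11), hi=10 ⇒ [10, 4, 9, 6, 7, 8, 3, 11, 13, 5, 14, 17, 16]
4<10: swap(0,1), lo=1 mid=2 ⇒ [4, 10, 9, 6, 7, 8, 3, 11, 13, 5, 14, 17, 16]
9<10: swap(1,2), lo=2 mid=3 ⇒ [4, 9, 10, 6, 7, 8, 3, 11, 13, 5, 14, 17, 16]
6<10: swap(2,3), lo=3 mid=4 ⇒ [4, 9, 6, 10, 7, 8, 3, 11, 13, 5, 14, 17, 16]
7<10: swap(3,4), lo=4 mid=5 ⇒ [4, 9, 6, 7, 10, 8, 3, 11, 13, 5, 14, 17, 16]
8<10: swap(4,5), lo=5 mid=6 ⇒ [4, 9, 6, 7, 8, 10, 3, 11, 13, 5, 14, 17, 16]
3<10: swap(5,6), lo=6 mid=7 ⇒ [4, 9, 6, 7, 8, 3, 10, 11, 13, 5, 14, 17, 16]
11>10: swap(7,10), hi=9 ⇒ [4, 9, 6, 7, 8, 3, 10, 14, 13, 5, 11, 17, 16]
14>10: swap(7,9), hi=8 ⇒ [4, 9, 6, 7, 8, 3, 10, 5, 13, 14, 11, 17, 16]
5<10: swap(6,7), lo=7 mid=8 ⇒ [4, 9, 6, 7, 8, 3, 5, 10, 13, 14, 11, 17, 16]
13>10: swap(8,8), hi=7 ⇒ [4, 9, 6, 7, 8, 3, 5, 10, 13, 14, 11, 17, 16]
done. lo=7 hi=7; a=[4, 9, 6, 7, 8, 3, 5, 10, 13, 14, 11, 17, 16]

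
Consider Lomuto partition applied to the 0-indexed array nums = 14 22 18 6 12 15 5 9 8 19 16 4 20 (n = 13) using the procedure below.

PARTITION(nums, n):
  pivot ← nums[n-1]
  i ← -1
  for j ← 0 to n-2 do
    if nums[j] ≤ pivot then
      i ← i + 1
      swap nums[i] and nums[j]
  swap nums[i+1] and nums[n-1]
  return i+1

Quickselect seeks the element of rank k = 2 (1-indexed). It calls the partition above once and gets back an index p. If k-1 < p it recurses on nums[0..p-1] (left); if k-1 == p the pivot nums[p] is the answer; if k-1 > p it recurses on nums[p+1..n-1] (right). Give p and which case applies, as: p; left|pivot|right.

11; left

pivot = nums[12] = 20; i = -1
j=0: nums[0]=14 ≤ 20 → i=0, swap nums[0],nums[0] (no change) → 14 22 18 6 12 15 5 9 8 19 16 4 20
j=1: nums[1]=22 > 20 → no swap
j=2: nums[2]=18 ≤ 20 → i=1, swap nums[1],nums[2] → 14 18 22 6 12 15 5 9 8 19 16 4 20
j=3: nums[3]=6 ≤ 20 → i=2, swap nums[2],nums[3] → 14 18 6 22 12 15 5 9 8 19 16 4 20
j=4: nums[4]=12 ≤ 20 → i=3, swap nums[3],nums[4] → 14 18 6 12 22 15 5 9 8 19 16 4 20
j=5: nums[5]=15 ≤ 20 → i=4, swap nums[4],nums[5] → 14 18 6 12 15 22 5 9 8 19 16 4 20
j=6: nums[6]=5 ≤ 20 → i=5, swap nums[5],nums[6] → 14 18 6 12 15 5 22 9 8 19 16 4 20
j=7: nums[7]=9 ≤ 20 → i=6, swap nums[6],nums[7] → 14 18 6 12 15 5 9 22 8 19 16 4 20
j=8: nums[8]=8 ≤ 20 → i=7, swap nums[7],nums[8] → 14 18 6 12 15 5 9 8 22 19 16 4 20
j=9: nums[9]=19 ≤ 20 → i=8, swap nums[8],nums[9] → 14 18 6 12 15 5 9 8 19 22 16 4 20
j=10: nums[10]=16 ≤ 20 → i=9, swap nums[9],nums[10] → 14 18 6 12 15 5 9 8 19 16 22 4 20
j=11: nums[11]=4 ≤ 20 → i=10, swap nums[10],nums[11] → 14 18 6 12 15 5 9 8 19 16 4 22 20
final swap nums[11],nums[12] → 14 18 6 12 15 5 9 8 19 16 4 20 22; return 11
p = 11; k-1 = 1 < 11 ⇒ left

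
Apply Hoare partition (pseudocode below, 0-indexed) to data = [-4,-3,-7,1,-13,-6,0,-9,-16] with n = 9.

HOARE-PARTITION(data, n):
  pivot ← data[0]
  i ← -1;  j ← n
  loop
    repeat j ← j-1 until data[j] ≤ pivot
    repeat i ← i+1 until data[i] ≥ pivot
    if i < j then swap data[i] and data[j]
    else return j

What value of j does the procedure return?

4

pivot = data[0] = -4; i = -1, j = 9
j→8 (data[8]=-16≤-4), i→0 (data[0]=-4≥-4); i<j, swap → [-16,-3,-7,1,-13,-6,0,-9,-4]
j→7 (data[7]=-9≤-4), i→1 (data[1]=-3≥-4); i<j, swap → [-16,-9,-7,1,-13,-6,0,-3,-4]
j→5 (data[5]=-6≤-4), i→3 (data[3]=1≥-4); i<j, swap → [-16,-9,-7,-6,-13,1,0,-3,-4]
j→4, i→5; i≥j, return j=4. data = [-16,-9,-7,-6,-13,1,0,-3,-4]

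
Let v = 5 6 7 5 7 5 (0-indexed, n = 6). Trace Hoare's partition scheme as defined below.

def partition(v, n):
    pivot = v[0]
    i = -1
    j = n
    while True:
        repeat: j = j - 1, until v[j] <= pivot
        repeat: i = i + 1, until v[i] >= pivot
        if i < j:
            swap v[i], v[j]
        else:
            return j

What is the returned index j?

pivot=5
j stops at 5 (5), i stops at 0 (5); swap ⇒ 5 6 7 5 7 5
j stops at 3 (5), i stops at 1 (6); swap ⇒ 5 5 7 6 7 5
j stops at 1, i stops at 2; i≥j ⇒ return 1. v=5 5 7 6 7 5

1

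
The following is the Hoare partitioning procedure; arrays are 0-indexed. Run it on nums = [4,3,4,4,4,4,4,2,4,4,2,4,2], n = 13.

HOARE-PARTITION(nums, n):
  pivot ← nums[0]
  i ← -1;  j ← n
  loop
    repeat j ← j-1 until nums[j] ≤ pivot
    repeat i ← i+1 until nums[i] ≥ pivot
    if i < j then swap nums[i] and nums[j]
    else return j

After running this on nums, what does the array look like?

[2,3,4,2,4,4,2,4,4,4,4,4,4]

pivot = nums[0] = 4; i = -1, j = 13
j→12 (nums[12]=2≤4), i→0 (nums[0]=4≥4); i<j, swap → [2,3,4,4,4,4,4,2,4,4,2,4,4]
j→11 (nums[11]=4≤4), i→2 (nums[2]=4≥4); i<j, swap → [2,3,4,4,4,4,4,2,4,4,2,4,4]
j→10 (nums[10]=2≤4), i→3 (nums[3]=4≥4); i<j, swap → [2,3,4,2,4,4,4,2,4,4,4,4,4]
j→9 (nums[9]=4≤4), i→4 (nums[4]=4≥4); i<j, swap → [2,3,4,2,4,4,4,2,4,4,4,4,4]
j→8 (nums[8]=4≤4), i→5 (nums[5]=4≥4); i<j, swap → [2,3,4,2,4,4,4,2,4,4,4,4,4]
j→7 (nums[7]=2≤4), i→6 (nums[6]=4≥4); i<j, swap → [2,3,4,2,4,4,2,4,4,4,4,4,4]
j→6, i→7; i≥j, return j=6. nums = [2,3,4,2,4,4,2,4,4,4,4,4,4]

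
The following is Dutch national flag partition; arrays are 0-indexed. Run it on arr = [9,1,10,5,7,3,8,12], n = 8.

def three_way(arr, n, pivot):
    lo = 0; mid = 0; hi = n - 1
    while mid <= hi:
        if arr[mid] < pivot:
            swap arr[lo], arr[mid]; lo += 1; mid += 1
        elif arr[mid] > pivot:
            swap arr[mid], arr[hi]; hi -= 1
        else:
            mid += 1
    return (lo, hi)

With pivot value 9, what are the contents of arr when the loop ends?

[1,8,5,7,3,9,12,10]

pivot = 9; lo=0, mid=0, hi=7
arr[mid]=9=9: mid=1
arr[mid]=1<9: swap arr[0],arr[1]; lo=1,mid=2 → [1,9,10,5,7,3,8,12]
arr[mid]=10>9: swap arr[2],arr[7]; hi=6 → [1,9,12,5,7,3,8,10]
arr[mid]=12>9: swap arr[2],arr[6]; hi=5 → [1,9,8,5,7,3,12,10]
arr[mid]=8<9: swap arr[1],arr[2]; lo=2,mid=3 → [1,8,9,5,7,3,12,10]
arr[mid]=5<9: swap arr[2],arr[3]; lo=3,mid=4 → [1,8,5,9,7,3,12,10]
arr[mid]=7<9: swap arr[3],arr[4]; lo=4,mid=5 → [1,8,5,7,9,3,12,10]
arr[mid]=3<9: swap arr[4],arr[5]; lo=5,mid=6 → [1,8,5,7,3,9,12,10]
end: lo=5, hi=5; arr = [1,8,5,7,3,9,12,10]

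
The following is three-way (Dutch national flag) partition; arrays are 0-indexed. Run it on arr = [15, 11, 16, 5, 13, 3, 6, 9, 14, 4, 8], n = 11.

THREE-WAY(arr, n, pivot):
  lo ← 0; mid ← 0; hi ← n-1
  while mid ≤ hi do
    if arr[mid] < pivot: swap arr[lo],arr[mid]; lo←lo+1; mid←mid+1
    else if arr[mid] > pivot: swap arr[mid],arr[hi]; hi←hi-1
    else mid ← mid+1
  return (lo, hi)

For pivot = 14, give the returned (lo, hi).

(8, 8)

lo=0 mid=0 hi=10
15>14: swap(0,10), hi=9 ⇒ [8, 11, 16, 5, 13, 3, 6, 9, 14, 4, 15]
8<14: swap(0,0), lo=1 mid=1 ⇒ [8, 11, 16, 5, 13, 3, 6, 9, 14, 4, 15]
11<14: swap(1,1), lo=2 mid=2 ⇒ [8, 11, 16, 5, 13, 3, 6, 9, 14, 4, 15]
16>14: swap(2,9), hi=8 ⇒ [8, 11, 4, 5, 13, 3, 6, 9, 14, 16, 15]
4<14: swap(2,2), lo=3 mid=3 ⇒ [8, 11, 4, 5, 13, 3, 6, 9, 14, 16, 15]
5<14: swap(3,3), lo=4 mid=4 ⇒ [8, 11, 4, 5, 13, 3, 6, 9, 14, 16, 15]
13<14: swap(4,4), lo=5 mid=5 ⇒ [8, 11, 4, 5, 13, 3, 6, 9, 14, 16, 15]
3<14: swap(5,5), lo=6 mid=6 ⇒ [8, 11, 4, 5, 13, 3, 6, 9, 14, 16, 15]
6<14: swap(6,6), lo=7 mid=7 ⇒ [8, 11, 4, 5, 13, 3, 6, 9, 14, 16, 15]
9<14: swap(7,7), lo=8 mid=8 ⇒ [8, 11, 4, 5, 13, 3, 6, 9, 14, 16, 15]
14=14: mid=9
done. lo=8 hi=8; arr=[8, 11, 4, 5, 13, 3, 6, 9, 14, 16, 15]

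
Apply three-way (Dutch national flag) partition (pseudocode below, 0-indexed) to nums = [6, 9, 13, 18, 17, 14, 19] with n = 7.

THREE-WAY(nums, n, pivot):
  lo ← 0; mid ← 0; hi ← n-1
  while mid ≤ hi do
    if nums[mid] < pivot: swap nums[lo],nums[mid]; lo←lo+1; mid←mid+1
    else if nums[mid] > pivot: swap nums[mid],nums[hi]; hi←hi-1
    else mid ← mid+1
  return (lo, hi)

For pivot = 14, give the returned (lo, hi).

(3, 3)

lo=0 mid=0 hi=6
6<14: swap(0,0), lo=1 mid=1 ⇒ [6, 9, 13, 18, 17, 14, 19]
9<14: swap(1,1), lo=2 mid=2 ⇒ [6, 9, 13, 18, 17, 14, 19]
13<14: swap(2,2), lo=3 mid=3 ⇒ [6, 9, 13, 18, 17, 14, 19]
18>14: swap(3,6), hi=5 ⇒ [6, 9, 13, 19, 17, 14, 18]
19>14: swap(3,5), hi=4 ⇒ [6, 9, 13, 14, 17, 19, 18]
14=14: mid=4
17>14: swap(4,4), hi=3 ⇒ [6, 9, 13, 14, 17, 19, 18]
done. lo=3 hi=3; nums=[6, 9, 13, 14, 17, 19, 18]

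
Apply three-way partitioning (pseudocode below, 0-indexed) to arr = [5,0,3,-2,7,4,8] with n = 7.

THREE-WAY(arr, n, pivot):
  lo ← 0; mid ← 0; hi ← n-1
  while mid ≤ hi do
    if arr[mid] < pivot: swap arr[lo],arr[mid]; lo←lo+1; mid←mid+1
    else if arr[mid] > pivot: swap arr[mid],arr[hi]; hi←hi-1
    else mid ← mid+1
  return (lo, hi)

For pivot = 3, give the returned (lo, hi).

pivot = 3; lo=0, mid=0, hi=6
arr[mid]=5>3: swap arr[0],arr[6]; hi=5 → [8,0,3,-2,7,4,5]
arr[mid]=8>3: swap arr[0],arr[5]; hi=4 → [4,0,3,-2,7,8,5]
arr[mid]=4>3: swap arr[0],arr[4]; hi=3 → [7,0,3,-2,4,8,5]
arr[mid]=7>3: swap arr[0],arr[3]; hi=2 → [-2,0,3,7,4,8,5]
arr[mid]=-2<3: swap arr[0],arr[0]; lo=1,mid=1 → [-2,0,3,7,4,8,5]
arr[mid]=0<3: swap arr[1],arr[1]; lo=2,mid=2 → [-2,0,3,7,4,8,5]
arr[mid]=3=3: mid=3
end: lo=2, hi=2; arr = [-2,0,3,7,4,8,5]

(2, 2)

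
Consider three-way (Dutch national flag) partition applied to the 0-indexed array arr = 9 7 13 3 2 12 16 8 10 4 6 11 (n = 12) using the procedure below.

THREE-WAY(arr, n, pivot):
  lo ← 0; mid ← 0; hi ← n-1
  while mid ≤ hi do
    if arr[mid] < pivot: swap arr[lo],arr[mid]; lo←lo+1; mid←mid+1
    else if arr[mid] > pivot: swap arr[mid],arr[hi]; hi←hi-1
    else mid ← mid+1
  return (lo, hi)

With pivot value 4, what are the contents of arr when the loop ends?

2 3 4 13 12 16 8 10 7 6 11 9

pivot = 4; lo=0, mid=0, hi=11
arr[mid]=9>4: swap arr[0],arr[11]; hi=10 → 11 7 13 3 2 12 16 8 10 4 6 9
arr[mid]=11>4: swap arr[0],arr[10]; hi=9 → 6 7 13 3 2 12 16 8 10 4 11 9
arr[mid]=6>4: swap arr[0],arr[9]; hi=8 → 4 7 13 3 2 12 16 8 10 6 11 9
arr[mid]=4=4: mid=1
arr[mid]=7>4: swap arr[1],arr[8]; hi=7 → 4 10 13 3 2 12 16 8 7 6 11 9
arr[mid]=10>4: swap arr[1],arr[7]; hi=6 → 4 8 13 3 2 12 16 10 7 6 11 9
arr[mid]=8>4: swap arr[1],arr[6]; hi=5 → 4 16 13 3 2 12 8 10 7 6 11 9
arr[mid]=16>4: swap arr[1],arr[5]; hi=4 → 4 12 13 3 2 16 8 10 7 6 11 9
arr[mid]=12>4: swap arr[1],arr[4]; hi=3 → 4 2 13 3 12 16 8 10 7 6 11 9
arr[mid]=2<4: swap arr[0],arr[1]; lo=1,mid=2 → 2 4 13 3 12 16 8 10 7 6 11 9
arr[mid]=13>4: swap arr[2],arr[3]; hi=2 → 2 4 3 13 12 16 8 10 7 6 11 9
arr[mid]=3<4: swap arr[1],arr[2]; lo=2,mid=3 → 2 3 4 13 12 16 8 10 7 6 11 9
end: lo=2, hi=2; arr = 2 3 4 13 12 16 8 10 7 6 11 9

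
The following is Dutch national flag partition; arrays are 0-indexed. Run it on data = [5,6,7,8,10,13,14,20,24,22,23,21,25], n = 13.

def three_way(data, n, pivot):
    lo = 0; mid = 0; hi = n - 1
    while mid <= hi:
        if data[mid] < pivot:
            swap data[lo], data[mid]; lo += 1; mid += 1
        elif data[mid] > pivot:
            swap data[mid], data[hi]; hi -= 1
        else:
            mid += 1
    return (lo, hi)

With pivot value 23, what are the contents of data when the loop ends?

pivot = 23; lo=0, mid=0, hi=12
data[mid]=5<23: swap data[0],data[0]; lo=1,mid=1 → [5,6,7,8,10,13,14,20,24,22,23,21,25]
data[mid]=6<23: swap data[1],data[1]; lo=2,mid=2 → [5,6,7,8,10,13,14,20,24,22,23,21,25]
data[mid]=7<23: swap data[2],data[2]; lo=3,mid=3 → [5,6,7,8,10,13,14,20,24,22,23,21,25]
data[mid]=8<23: swap data[3],data[3]; lo=4,mid=4 → [5,6,7,8,10,13,14,20,24,22,23,21,25]
data[mid]=10<23: swap data[4],data[4]; lo=5,mid=5 → [5,6,7,8,10,13,14,20,24,22,23,21,25]
data[mid]=13<23: swap data[5],data[5]; lo=6,mid=6 → [5,6,7,8,10,13,14,20,24,22,23,21,25]
data[mid]=14<23: swap data[6],data[6]; lo=7,mid=7 → [5,6,7,8,10,13,14,20,24,22,23,21,25]
data[mid]=20<23: swap data[7],data[7]; lo=8,mid=8 → [5,6,7,8,10,13,14,20,24,22,23,21,25]
data[mid]=24>23: swap data[8],data[12]; hi=11 → [5,6,7,8,10,13,14,20,25,22,23,21,24]
data[mid]=25>23: swap data[8],data[11]; hi=10 → [5,6,7,8,10,13,14,20,21,22,23,25,24]
data[mid]=21<23: swap data[8],data[8]; lo=9,mid=9 → [5,6,7,8,10,13,14,20,21,22,23,25,24]
data[mid]=22<23: swap data[9],data[9]; lo=10,mid=10 → [5,6,7,8,10,13,14,20,21,22,23,25,24]
data[mid]=23=23: mid=11
end: lo=10, hi=10; data = [5,6,7,8,10,13,14,20,21,22,23,25,24]

[5,6,7,8,10,13,14,20,21,22,23,25,24]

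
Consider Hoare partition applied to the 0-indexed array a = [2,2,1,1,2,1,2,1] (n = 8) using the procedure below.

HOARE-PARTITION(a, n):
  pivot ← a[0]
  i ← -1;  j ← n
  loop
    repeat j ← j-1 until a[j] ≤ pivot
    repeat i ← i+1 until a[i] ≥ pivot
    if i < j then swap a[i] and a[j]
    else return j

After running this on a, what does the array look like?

[1,2,1,1,1,2,2,2]

pivot = a[0] = 2; i = -1, j = 8
j→7 (a[7]=1≤2), i→0 (a[0]=2≥2); i<j, swap → [1,2,1,1,2,1,2,2]
j→6 (a[6]=2≤2), i→1 (a[1]=2≥2); i<j, swap → [1,2,1,1,2,1,2,2]
j→5 (a[5]=1≤2), i→4 (a[4]=2≥2); i<j, swap → [1,2,1,1,1,2,2,2]
j→4, i→5; i≥j, return j=4. a = [1,2,1,1,1,2,2,2]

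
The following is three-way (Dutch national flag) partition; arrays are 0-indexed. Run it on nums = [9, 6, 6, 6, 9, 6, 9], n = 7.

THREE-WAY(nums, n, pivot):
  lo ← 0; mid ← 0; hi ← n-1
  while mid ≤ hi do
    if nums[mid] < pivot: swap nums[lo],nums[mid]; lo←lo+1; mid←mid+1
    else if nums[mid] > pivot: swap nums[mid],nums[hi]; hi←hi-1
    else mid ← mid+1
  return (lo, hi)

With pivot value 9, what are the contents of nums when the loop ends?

[6, 6, 6, 6, 9, 9, 9]

pivot = 9; lo=0, mid=0, hi=6
nums[mid]=9=9: mid=1
nums[mid]=6<9: swap nums[0],nums[1]; lo=1,mid=2 → [6, 9, 6, 6, 9, 6, 9]
nums[mid]=6<9: swap nums[1],nums[2]; lo=2,mid=3 → [6, 6, 9, 6, 9, 6, 9]
nums[mid]=6<9: swap nums[2],nums[3]; lo=3,mid=4 → [6, 6, 6, 9, 9, 6, 9]
nums[mid]=9=9: mid=5
nums[mid]=6<9: swap nums[3],nums[5]; lo=4,mid=6 → [6, 6, 6, 6, 9, 9, 9]
nums[mid]=9=9: mid=7
end: lo=4, hi=6; nums = [6, 6, 6, 6, 9, 9, 9]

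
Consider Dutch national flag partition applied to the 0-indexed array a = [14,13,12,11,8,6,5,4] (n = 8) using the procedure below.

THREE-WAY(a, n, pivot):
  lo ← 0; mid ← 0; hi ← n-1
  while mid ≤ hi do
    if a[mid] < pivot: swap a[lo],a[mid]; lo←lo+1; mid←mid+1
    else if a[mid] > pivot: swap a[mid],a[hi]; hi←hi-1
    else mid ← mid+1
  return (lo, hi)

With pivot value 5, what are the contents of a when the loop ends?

[4,5,11,8,6,12,13,14]

pivot = 5; lo=0, mid=0, hi=7
a[mid]=14>5: swap a[0],a[7]; hi=6 → [4,13,12,11,8,6,5,14]
a[mid]=4<5: swap a[0],a[0]; lo=1,mid=1 → [4,13,12,11,8,6,5,14]
a[mid]=13>5: swap a[1],a[6]; hi=5 → [4,5,12,11,8,6,13,14]
a[mid]=5=5: mid=2
a[mid]=12>5: swap a[2],a[5]; hi=4 → [4,5,6,11,8,12,13,14]
a[mid]=6>5: swap a[2],a[4]; hi=3 → [4,5,8,11,6,12,13,14]
a[mid]=8>5: swap a[2],a[3]; hi=2 → [4,5,11,8,6,12,13,14]
a[mid]=11>5: swap a[2],a[2]; hi=1 → [4,5,11,8,6,12,13,14]
end: lo=1, hi=1; a = [4,5,11,8,6,12,13,14]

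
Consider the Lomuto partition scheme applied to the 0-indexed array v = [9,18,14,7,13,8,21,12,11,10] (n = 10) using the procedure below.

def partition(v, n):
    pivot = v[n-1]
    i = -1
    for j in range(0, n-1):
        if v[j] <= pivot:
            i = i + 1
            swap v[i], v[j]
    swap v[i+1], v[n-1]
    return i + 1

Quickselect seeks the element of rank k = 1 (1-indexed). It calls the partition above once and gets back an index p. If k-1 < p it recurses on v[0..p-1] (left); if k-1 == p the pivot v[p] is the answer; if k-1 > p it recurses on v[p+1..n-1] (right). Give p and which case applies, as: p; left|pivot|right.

pivot=10, i=-1
j=0: 9≤10, i=0, swap(0,0) ⇒ [9,18,14,7,13,8,21,12,11,10]
j=1: 18>10, skip
j=2: 14>10, skip
j=3: 7≤10, i=1, swap(1,3) ⇒ [9,7,14,18,13,8,21,12,11,10]
j=4: 13>10, skip
j=5: 8≤10, i=2, swap(2,5) ⇒ [9,7,8,18,13,14,21,12,11,10]
j=6: 21>10, skip
j=7: 12>10, skip
j=8: 11>10, skip
swap(3,9) ⇒ [9,7,8,10,13,14,21,12,11,18]; return 3
p = 3; k-1 = 0 < 3 ⇒ left

3; left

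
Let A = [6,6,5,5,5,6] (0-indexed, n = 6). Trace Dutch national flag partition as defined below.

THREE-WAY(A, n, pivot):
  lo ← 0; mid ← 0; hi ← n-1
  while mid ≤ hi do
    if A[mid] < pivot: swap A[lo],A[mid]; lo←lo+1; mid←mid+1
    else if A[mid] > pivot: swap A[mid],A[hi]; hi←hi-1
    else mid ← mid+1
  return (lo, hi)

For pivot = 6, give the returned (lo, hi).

(3, 5)

lo=0 mid=0 hi=5
6=6: mid=1
6=6: mid=2
5<6: swap(0,2), lo=1 mid=3 ⇒ [5,6,6,5,5,6]
5<6: swap(1,3), lo=2 mid=4 ⇒ [5,5,6,6,5,6]
5<6: swap(2,4), lo=3 mid=5 ⇒ [5,5,5,6,6,6]
6=6: mid=6
done. lo=3 hi=5; A=[5,5,5,6,6,6]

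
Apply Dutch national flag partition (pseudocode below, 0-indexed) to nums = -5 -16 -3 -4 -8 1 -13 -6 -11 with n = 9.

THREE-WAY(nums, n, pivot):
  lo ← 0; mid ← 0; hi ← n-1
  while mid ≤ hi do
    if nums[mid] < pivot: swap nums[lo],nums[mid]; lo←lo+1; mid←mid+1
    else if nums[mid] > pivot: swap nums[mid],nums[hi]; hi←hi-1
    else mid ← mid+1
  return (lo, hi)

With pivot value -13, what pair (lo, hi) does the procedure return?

(1, 1)

lo=0 mid=0 hi=8
-5>-13: swap(0,8), hi=7 ⇒ -11 -16 -3 -4 -8 1 -13 -6 -5
-11>-13: swap(0,7), hi=6 ⇒ -6 -16 -3 -4 -8 1 -13 -11 -5
-6>-13: swap(0,6), hi=5 ⇒ -13 -16 -3 -4 -8 1 -6 -11 -5
-13=-13: mid=1
-16<-13: swap(0,1), lo=1 mid=2 ⇒ -16 -13 -3 -4 -8 1 -6 -11 -5
-3>-13: swap(2,5), hi=4 ⇒ -16 -13 1 -4 -8 -3 -6 -11 -5
1>-13: swap(2,4), hi=3 ⇒ -16 -13 -8 -4 1 -3 -6 -11 -5
-8>-13: swap(2,3), hi=2 ⇒ -16 -13 -4 -8 1 -3 -6 -11 -5
-4>-13: swap(2,2), hi=1 ⇒ -16 -13 -4 -8 1 -3 -6 -11 -5
done. lo=1 hi=1; nums=-16 -13 -4 -8 1 -3 -6 -11 -5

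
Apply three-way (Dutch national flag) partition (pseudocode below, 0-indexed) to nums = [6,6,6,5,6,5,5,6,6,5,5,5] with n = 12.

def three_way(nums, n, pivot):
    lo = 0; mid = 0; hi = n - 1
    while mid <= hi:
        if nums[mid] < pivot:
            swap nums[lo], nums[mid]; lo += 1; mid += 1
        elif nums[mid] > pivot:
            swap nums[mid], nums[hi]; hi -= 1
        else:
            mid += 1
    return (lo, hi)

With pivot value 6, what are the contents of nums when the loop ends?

[5,5,5,5,5,5,6,6,6,6,6,6]

lo=0 mid=0 hi=11
6=6: mid=1
6=6: mid=2
6=6: mid=3
5<6: swap(0,3), lo=1 mid=4 ⇒ [5,6,6,6,6,5,5,6,6,5,5,5]
6=6: mid=5
5<6: swap(1,5), lo=2 mid=6 ⇒ [5,5,6,6,6,6,5,6,6,5,5,5]
5<6: swap(2,6), lo=3 mid=7 ⇒ [5,5,5,6,6,6,6,6,6,5,5,5]
6=6: mid=8
6=6: mid=9
5<6: swap(3,9), lo=4 mid=10 ⇒ [5,5,5,5,6,6,6,6,6,6,5,5]
5<6: swap(4,10), lo=5 mid=11 ⇒ [5,5,5,5,5,6,6,6,6,6,6,5]
5<6: swap(5,11), lo=6 mid=12 ⇒ [5,5,5,5,5,5,6,6,6,6,6,6]
done. lo=6 hi=11; nums=[5,5,5,5,5,5,6,6,6,6,6,6]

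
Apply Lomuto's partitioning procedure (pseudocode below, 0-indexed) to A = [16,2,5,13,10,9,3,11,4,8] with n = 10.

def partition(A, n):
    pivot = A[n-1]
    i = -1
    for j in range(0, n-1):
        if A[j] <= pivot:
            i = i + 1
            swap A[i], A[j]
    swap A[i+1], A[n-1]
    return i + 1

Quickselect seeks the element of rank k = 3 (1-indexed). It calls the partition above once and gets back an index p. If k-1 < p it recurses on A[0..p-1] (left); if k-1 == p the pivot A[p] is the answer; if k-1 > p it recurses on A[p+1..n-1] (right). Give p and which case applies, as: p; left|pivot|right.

pivot = A[9] = 8; i = -1
j=0: A[0]=16 > 8 → no swap
j=1: A[1]=2 ≤ 8 → i=0, swap A[0],A[1] → [2,16,5,13,10,9,3,11,4,8]
j=2: A[2]=5 ≤ 8 → i=1, swap A[1],A[2] → [2,5,16,13,10,9,3,11,4,8]
j=3: A[3]=13 > 8 → no swap
j=4: A[4]=10 > 8 → no swap
j=5: A[5]=9 > 8 → no swap
j=6: A[6]=3 ≤ 8 → i=2, swap A[2],A[6] → [2,5,3,13,10,9,16,11,4,8]
j=7: A[7]=11 > 8 → no swap
j=8: A[8]=4 ≤ 8 → i=3, swap A[3],A[8] → [2,5,3,4,10,9,16,11,13,8]
final swap A[4],A[9] → [2,5,3,4,8,9,16,11,13,10]; return 4
p = 4; k-1 = 2 < 4 ⇒ left

4; left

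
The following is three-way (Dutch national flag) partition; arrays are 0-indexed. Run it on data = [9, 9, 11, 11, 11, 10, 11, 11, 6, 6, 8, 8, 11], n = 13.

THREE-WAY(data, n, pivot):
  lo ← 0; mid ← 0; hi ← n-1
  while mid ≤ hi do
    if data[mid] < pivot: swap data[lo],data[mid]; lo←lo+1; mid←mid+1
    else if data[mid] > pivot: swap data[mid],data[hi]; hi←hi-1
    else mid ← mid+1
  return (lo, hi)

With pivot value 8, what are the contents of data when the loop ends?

[6, 6, 8, 8, 10, 11, 11, 11, 11, 11, 9, 11, 9]

lo=0 mid=0 hi=12
9>8: swap(0,12), hi=11 ⇒ [11, 9, 11, 11, 11, 10, 11, 11, 6, 6, 8, 8, 9]
11>8: swap(0,11), hi=10 ⇒ [8, 9, 11, 11, 11, 10, 11, 11, 6, 6, 8, 11, 9]
8=8: mid=1
9>8: swap(1,10), hi=9 ⇒ [8, 8, 11, 11, 11, 10, 11, 11, 6, 6, 9, 11, 9]
8=8: mid=2
11>8: swap(2,9), hi=8 ⇒ [8, 8, 6, 11, 11, 10, 11, 11, 6, 11, 9, 11, 9]
6<8: swap(0,2), lo=1 mid=3 ⇒ [6, 8, 8, 11, 11, 10, 11, 11, 6, 11, 9, 11, 9]
11>8: swap(3,8), hi=7 ⇒ [6, 8, 8, 6, 11, 10, 11, 11, 11, 11, 9, 11, 9]
6<8: swap(1,3), lo=2 mid=4 ⇒ [6, 6, 8, 8, 11, 10, 11, 11, 11, 11, 9, 11, 9]
11>8: swap(4,7), hi=6 ⇒ [6, 6, 8, 8, 11, 10, 11, 11, 11, 11, 9, 11, 9]
11>8: swap(4,6), hi=5 ⇒ [6, 6, 8, 8, 11, 10, 11, 11, 11, 11, 9, 11, 9]
11>8: swap(4,5), hi=4 ⇒ [6, 6, 8, 8, 10, 11, 11, 11, 11, 11, 9, 11, 9]
10>8: swap(4,4), hi=3 ⇒ [6, 6, 8, 8, 10, 11, 11, 11, 11, 11, 9, 11, 9]
done. lo=2 hi=3; data=[6, 6, 8, 8, 10, 11, 11, 11, 11, 11, 9, 11, 9]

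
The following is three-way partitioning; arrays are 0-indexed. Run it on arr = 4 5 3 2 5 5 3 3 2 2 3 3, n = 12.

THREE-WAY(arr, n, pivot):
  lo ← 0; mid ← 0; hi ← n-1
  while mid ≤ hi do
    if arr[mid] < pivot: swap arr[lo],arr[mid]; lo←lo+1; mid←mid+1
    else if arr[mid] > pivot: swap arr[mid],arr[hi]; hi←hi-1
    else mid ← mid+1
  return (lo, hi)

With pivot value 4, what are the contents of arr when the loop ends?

3 3 2 3 2 3 3 2 4 5 5 5

pivot = 4; lo=0, mid=0, hi=11
arr[mid]=4=4: mid=1
arr[mid]=5>4: swap arr[1],arr[11]; hi=10 → 4 3 3 2 5 5 3 3 2 2 3 5
arr[mid]=3<4: swap arr[0],arr[1]; lo=1,mid=2 → 3 4 3 2 5 5 3 3 2 2 3 5
arr[mid]=3<4: swap arr[1],arr[2]; lo=2,mid=3 → 3 3 4 2 5 5 3 3 2 2 3 5
arr[mid]=2<4: swap arr[2],arr[3]; lo=3,mid=4 → 3 3 2 4 5 5 3 3 2 2 3 5
arr[mid]=5>4: swap arr[4],arr[10]; hi=9 → 3 3 2 4 3 5 3 3 2 2 5 5
arr[mid]=3<4: swap arr[3],arr[4]; lo=4,mid=5 → 3 3 2 3 4 5 3 3 2 2 5 5
arr[mid]=5>4: swap arr[5],arr[9]; hi=8 → 3 3 2 3 4 2 3 3 2 5 5 5
arr[mid]=2<4: swap arr[4],arr[5]; lo=5,mid=6 → 3 3 2 3 2 4 3 3 2 5 5 5
arr[mid]=3<4: swap arr[5],arr[6]; lo=6,mid=7 → 3 3 2 3 2 3 4 3 2 5 5 5
arr[mid]=3<4: swap arr[6],arr[7]; lo=7,mid=8 → 3 3 2 3 2 3 3 4 2 5 5 5
arr[mid]=2<4: swap arr[7],arr[8]; lo=8,mid=9 → 3 3 2 3 2 3 3 2 4 5 5 5
end: lo=8, hi=8; arr = 3 3 2 3 2 3 3 2 4 5 5 5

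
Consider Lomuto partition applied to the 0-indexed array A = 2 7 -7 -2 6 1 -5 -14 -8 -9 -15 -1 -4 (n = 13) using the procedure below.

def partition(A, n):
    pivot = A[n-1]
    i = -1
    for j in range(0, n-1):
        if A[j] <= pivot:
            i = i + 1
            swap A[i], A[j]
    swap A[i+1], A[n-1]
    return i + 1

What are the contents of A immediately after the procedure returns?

pivot = A[12] = -4; i = -1
j=0: A[0]=2 > -4 → no swap
j=1: A[1]=7 > -4 → no swap
j=2: A[2]=-7 ≤ -4 → i=0, swap A[0],A[2] → -7 7 2 -2 6 1 -5 -14 -8 -9 -15 -1 -4
j=3: A[3]=-2 > -4 → no swap
j=4: A[4]=6 > -4 → no swap
j=5: A[5]=1 > -4 → no swap
j=6: A[6]=-5 ≤ -4 → i=1, swap A[1],A[6] → -7 -5 2 -2 6 1 7 -14 -8 -9 -15 -1 -4
j=7: A[7]=-14 ≤ -4 → i=2, swap A[2],A[7] → -7 -5 -14 -2 6 1 7 2 -8 -9 -15 -1 -4
j=8: A[8]=-8 ≤ -4 → i=3, swap A[3],A[8] → -7 -5 -14 -8 6 1 7 2 -2 -9 -15 -1 -4
j=9: A[9]=-9 ≤ -4 → i=4, swap A[4],A[9] → -7 -5 -14 -8 -9 1 7 2 -2 6 -15 -1 -4
j=10: A[10]=-15 ≤ -4 → i=5, swap A[5],A[10] → -7 -5 -14 -8 -9 -15 7 2 -2 6 1 -1 -4
j=11: A[11]=-1 > -4 → no swap
final swap A[6],A[12] → -7 -5 -14 -8 -9 -15 -4 2 -2 6 1 -1 7; return 6

-7 -5 -14 -8 -9 -15 -4 2 -2 6 1 -1 7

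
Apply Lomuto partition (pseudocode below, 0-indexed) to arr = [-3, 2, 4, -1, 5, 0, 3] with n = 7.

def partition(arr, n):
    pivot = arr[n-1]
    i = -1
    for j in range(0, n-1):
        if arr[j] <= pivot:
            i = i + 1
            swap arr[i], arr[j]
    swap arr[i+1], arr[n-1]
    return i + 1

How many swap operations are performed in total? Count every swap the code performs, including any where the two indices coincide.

5

pivot=3, i=-1
j=0: -3≤3, i=0, swap(0,0) ⇒ [-3, 2, 4, -1, 5, 0, 3]
j=1: 2≤3, i=1, swap(1,1) ⇒ [-3, 2, 4, -1, 5, 0, 3]
j=2: 4>3, skip
j=3: -1≤3, i=2, swap(2,3) ⇒ [-3, 2, -1, 4, 5, 0, 3]
j=4: 5>3, skip
j=5: 0≤3, i=3, swap(3,5) ⇒ [-3, 2, -1, 0, 5, 4, 3]
swap(4,6) ⇒ [-3, 2, -1, 0, 3, 4, 5]; return 4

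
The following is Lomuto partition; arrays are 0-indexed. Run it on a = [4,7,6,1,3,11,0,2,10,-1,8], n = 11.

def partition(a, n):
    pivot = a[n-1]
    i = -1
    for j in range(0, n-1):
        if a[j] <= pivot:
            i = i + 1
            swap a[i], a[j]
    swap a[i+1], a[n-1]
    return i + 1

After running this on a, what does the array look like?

pivot=8, i=-1
j=0: 4≤8, i=0, swap(0,0) ⇒ [4,7,6,1,3,11,0,2,10,-1,8]
j=1: 7≤8, i=1, swap(1,1) ⇒ [4,7,6,1,3,11,0,2,10,-1,8]
j=2: 6≤8, i=2, swap(2,2) ⇒ [4,7,6,1,3,11,0,2,10,-1,8]
j=3: 1≤8, i=3, swap(3,3) ⇒ [4,7,6,1,3,11,0,2,10,-1,8]
j=4: 3≤8, i=4, swap(4,4) ⇒ [4,7,6,1,3,11,0,2,10,-1,8]
j=5: 11>8, skip
j=6: 0≤8, i=5, swap(5,6) ⇒ [4,7,6,1,3,0,11,2,10,-1,8]
j=7: 2≤8, i=6, swap(6,7) ⇒ [4,7,6,1,3,0,2,11,10,-1,8]
j=8: 10>8, skip
j=9: -1≤8, i=7, swap(7,9) ⇒ [4,7,6,1,3,0,2,-1,10,11,8]
swap(8,10) ⇒ [4,7,6,1,3,0,2,-1,8,11,10]; return 8

[4,7,6,1,3,0,2,-1,8,11,10]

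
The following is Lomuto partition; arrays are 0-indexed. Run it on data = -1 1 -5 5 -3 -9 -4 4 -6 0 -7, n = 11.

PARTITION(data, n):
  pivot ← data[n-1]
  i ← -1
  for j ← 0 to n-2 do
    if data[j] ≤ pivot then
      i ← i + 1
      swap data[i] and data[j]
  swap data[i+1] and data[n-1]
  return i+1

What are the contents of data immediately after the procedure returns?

pivot = data[10] = -7; i = -1
j=0: data[0]=-1 > -7 → no swap
j=1: data[1]=1 > -7 → no swap
j=2: data[2]=-5 > -7 → no swap
j=3: data[3]=5 > -7 → no swap
j=4: data[4]=-3 > -7 → no swap
j=5: data[5]=-9 ≤ -7 → i=0, swap data[0],data[5] → -9 1 -5 5 -3 -1 -4 4 -6 0 -7
j=6: data[6]=-4 > -7 → no swap
j=7: data[7]=4 > -7 → no swap
j=8: data[8]=-6 > -7 → no swap
j=9: data[9]=0 > -7 → no swap
final swap data[1],data[10] → -9 -7 -5 5 -3 -1 -4 4 -6 0 1; return 1

-9 -7 -5 5 -3 -1 -4 4 -6 0 1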